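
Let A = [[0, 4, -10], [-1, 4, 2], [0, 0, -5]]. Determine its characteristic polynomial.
χ_A(x) = (x - 2)^2(x + 5)

xI - A = [[x, -4, 10], [1, x - 4, -2], [0, 0, x + 5]].

Expanding det(xI - A) along the first row:
det(xI - A) = + (x)·det([[x - 4, -2], [0, x + 5]]) - (-4)·det([[1, -2], [0, x + 5]]) + (10)·det([[1, x - 4], [0, 0]]).

Evaluating gives χ_A(x) = x^3 + x^2 - 16x + 20 = (x - 2)^2(x + 5).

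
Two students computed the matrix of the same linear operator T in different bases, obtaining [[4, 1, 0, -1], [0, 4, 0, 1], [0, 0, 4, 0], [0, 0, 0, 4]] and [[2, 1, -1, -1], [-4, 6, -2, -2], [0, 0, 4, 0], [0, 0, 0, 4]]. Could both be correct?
No.

Both have characteristic polynomial (x - 4)^4, but the minimal polynomial of A is (x - 4)^3 while the minimal polynomial of B is (x - 4)^2. The minimal polynomial is a similarity invariant, so A and B are not similar.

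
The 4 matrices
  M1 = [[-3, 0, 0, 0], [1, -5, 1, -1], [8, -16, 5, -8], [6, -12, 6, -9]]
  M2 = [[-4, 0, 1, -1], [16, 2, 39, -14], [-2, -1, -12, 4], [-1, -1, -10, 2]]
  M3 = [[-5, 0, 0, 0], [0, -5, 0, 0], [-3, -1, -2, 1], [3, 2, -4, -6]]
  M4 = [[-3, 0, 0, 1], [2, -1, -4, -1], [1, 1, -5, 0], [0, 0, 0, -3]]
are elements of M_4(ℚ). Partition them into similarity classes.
Characteristic polynomials: χ_{M1} = (x + 3)^4, χ_{M2} = (x + 3)^4, χ_{M3} = (x + 4)^2(x + 5)^2, χ_{M4} = (x + 3)^4.

{M1}: invariant factors x + 3, x + 3, (x + 3)^2.

{M2, M4}: invariant factors (x + 3)^2, (x + 3)^2.

{M3}: invariant factors x + 5, (x + 4)^2(x + 5).

Matrices are similar if and only if their invariant-factor lists agree; the partition into similarity classes is {M1}, {M2, M4}, {M3}.

3 classes: {M1}, {M2, M4}, {M3}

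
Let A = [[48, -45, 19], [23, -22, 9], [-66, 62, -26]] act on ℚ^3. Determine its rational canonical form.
The invariant factors of A (the non-unit diagonal entries of the Smith normal form of xI - A over ℚ[x]) are x^3 - x + 2, each dividing the next. The characteristic polynomial is their product, x^3 - x + 2.

The rational canonical form is the block-diagonal matrix of companion matrices C(f_i):
R = [[0, 0, -2], [1, 0, 1], [0, 1, 0]].

Note the characteristic polynomial does not split into linear factors over ℚ, so A has no Jordan form over ℚ; the rational canonical form exists over any field.

R = [[0, 0, -2], [1, 0, 1], [0, 1, 0]]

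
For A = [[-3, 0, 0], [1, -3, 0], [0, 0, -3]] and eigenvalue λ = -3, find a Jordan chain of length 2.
We seek v_1 ∈ ker((A + 3I)^2) \ ker(A + 3I), then set v_{i+1} = (A + 3I) v_i.

One such chain is v_1 = [[1, 0, -2]]^T, v_2 = [[0, 1, 0]]^T. Check: (A + 3I) v_2 = [[0, 0, 0]]^T = 0.

v_1 = [[1, 0, -2]]^T, v_2 = [[0, 1, 0]]^T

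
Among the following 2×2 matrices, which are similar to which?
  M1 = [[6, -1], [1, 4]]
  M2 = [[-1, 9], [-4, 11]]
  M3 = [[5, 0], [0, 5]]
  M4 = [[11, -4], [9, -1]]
Characteristic polynomials: χ_{M1} = (x - 5)^2, χ_{M2} = (x - 5)^2, χ_{M3} = (x - 5)^2, χ_{M4} = (x - 5)^2.

{M1, M2, M4}: invariant factors (x - 5)^2.

{M3}: invariant factors x - 5, x - 5.

Matrices are similar if and only if their invariant-factor lists agree; the partition into similarity classes is {M1, M2, M4}, {M3}.

2 classes: {M1, M2, M4}, {M3}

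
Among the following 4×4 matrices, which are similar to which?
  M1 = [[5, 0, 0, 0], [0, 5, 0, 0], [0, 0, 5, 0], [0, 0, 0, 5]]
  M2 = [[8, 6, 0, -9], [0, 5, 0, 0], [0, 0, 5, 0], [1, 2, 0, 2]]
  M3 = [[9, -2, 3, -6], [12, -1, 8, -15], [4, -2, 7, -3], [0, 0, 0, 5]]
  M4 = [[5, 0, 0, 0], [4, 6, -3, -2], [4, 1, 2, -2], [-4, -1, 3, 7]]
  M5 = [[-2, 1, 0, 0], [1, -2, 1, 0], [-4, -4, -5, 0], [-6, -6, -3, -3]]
4 classes: {M1}, {M2, M4}, {M3}, {M5}

Characteristic polynomials: χ_{M1} = (x - 5)^4, χ_{M2} = (x - 5)^4, χ_{M3} = (x - 5)^4, χ_{M4} = (x - 5)^4, χ_{M5} = (x + 3)^4.

{M1}: invariant factors x - 5, x - 5, x - 5, x - 5.

{M2, M4}: invariant factors x - 5, x - 5, (x - 5)^2.

{M3}: invariant factors x - 5, (x - 5)^3.

{M5}: invariant factors x + 3, (x + 3)^3.

Matrices are similar if and only if their invariant-factor lists agree; the partition into similarity classes is {M1}, {M2, M4}, {M3}, {M5}.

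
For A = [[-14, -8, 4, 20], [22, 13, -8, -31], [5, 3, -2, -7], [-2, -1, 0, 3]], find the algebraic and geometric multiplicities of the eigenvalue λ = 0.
algebraic multiplicity 4, geometric multiplicity 2

The characteristic polynomial is x^4, so the factor x appears with exponent 4: the algebraic multiplicity is 4.

rank(A) = 2, so the eigenspace has dimension 4 - 2 = 2: the geometric multiplicity is 2.

Since 2 < 4, A is not diagonalizable.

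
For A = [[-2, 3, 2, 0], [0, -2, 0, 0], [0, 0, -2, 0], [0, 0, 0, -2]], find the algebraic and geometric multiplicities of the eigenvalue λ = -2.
The characteristic polynomial is (x + 2)^4, so the factor x + 2 appears with exponent 4: the algebraic multiplicity is 4.

rank(A + 2I) = 1, so the eigenspace has dimension 4 - 1 = 3: the geometric multiplicity is 3.

Since 3 < 4, A is not diagonalizable.

algebraic multiplicity 4, geometric multiplicity 3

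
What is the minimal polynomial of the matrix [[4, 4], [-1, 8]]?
The characteristic polynomial factors as (x - 6)^2. The minimal polynomial is ∏(x - λ)^{k_λ} where k_λ is the size of the largest Jordan block at λ.

For λ = 6: rank(A - 6I) = 1, and the largest Jordan block has size 2 (the smallest k with rank((A - 6I)^k) = rank((A - 6I)^(k+1))).

So m_A(x) = (x - 6)^2.

m_A(x) = (x - 6)^2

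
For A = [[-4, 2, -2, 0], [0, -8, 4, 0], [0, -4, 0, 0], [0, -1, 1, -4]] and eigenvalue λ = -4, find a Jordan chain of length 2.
v_1 = [[0, -2, -3, 0]]^T, v_2 = [[2, -4, -4, -1]]^T

We seek v_1 ∈ ker((A + 4I)^2) \ ker(A + 4I), then set v_{i+1} = (A + 4I) v_i.

One such chain is v_1 = [[0, -2, -3, 0]]^T, v_2 = [[2, -4, -4, -1]]^T. Check: (A + 4I) v_2 = [[0, 0, 0, 0]]^T = 0.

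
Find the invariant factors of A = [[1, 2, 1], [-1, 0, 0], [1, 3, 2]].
(x - 1)^3

The Jordan structure of A has elementary divisors (x - 1)^3. Arranging the block sizes at each eigenvalue in decreasing order and taking row products gives the invariant factors.

Invariant factors (smallest first, each dividing the next): (x - 1)^3.

Check: the last factor (x - 1)^3 is the minimal polynomial, and the product (x - 1)^3 is the characteristic polynomial.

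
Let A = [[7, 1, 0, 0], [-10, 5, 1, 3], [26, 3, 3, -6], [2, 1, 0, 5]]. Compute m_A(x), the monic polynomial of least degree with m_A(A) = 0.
The characteristic polynomial factors as (x - 5)^4. The minimal polynomial is ∏(x - λ)^{k_λ} where k_λ is the size of the largest Jordan block at λ.

For λ = 5: rank(A - 5I) = 2, and the largest Jordan block has size 3 (the smallest k with rank((A - 5I)^k) = rank((A - 5I)^(k+1))).

So m_A(x) = (x - 5)^3.

m_A(x) = (x - 5)^3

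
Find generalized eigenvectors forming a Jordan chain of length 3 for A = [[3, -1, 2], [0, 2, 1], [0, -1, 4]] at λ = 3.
v_1 = [[2, -2, -1]]^T, v_2 = [[0, 1, 1]]^T, v_3 = [[1, 0, 0]]^T

We seek v_1 ∈ ker((A - 3I)^3) \ ker((A - 3I)^2), then set v_{i+1} = (A - 3I) v_i.

One such chain is v_1 = [[2, -2, -1]]^T, v_2 = [[0, 1, 1]]^T, v_3 = [[1, 0, 0]]^T. Check: (A - 3I) v_3 = [[0, 0, 0]]^T = 0.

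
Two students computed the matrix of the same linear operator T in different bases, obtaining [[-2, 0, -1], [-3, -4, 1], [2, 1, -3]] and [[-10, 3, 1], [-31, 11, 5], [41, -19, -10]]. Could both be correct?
Yes.

Two matrices over a field are similar if and only if they have the same invariant factors.

Both A and B have characteristic polynomial (x + 3)^3 and minimal polynomial (x + 3)^3. Computing further, both have invariant factors (x + 3)^3. Hence A and B are similar.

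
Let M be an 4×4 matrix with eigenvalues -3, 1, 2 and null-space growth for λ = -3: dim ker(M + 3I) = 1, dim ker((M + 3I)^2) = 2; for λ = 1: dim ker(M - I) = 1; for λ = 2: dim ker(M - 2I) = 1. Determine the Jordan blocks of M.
Jordan blocks: (-3, 2), (1, 1), (2, 1)

λ = -3: successive nullity increments [1, 1] count blocks of size ≥ k; block sizes are [2].
λ = 1: successive nullity increments [1] count blocks of size ≥ k; block sizes are [1].
λ = 2: successive nullity increments [1] count blocks of size ≥ k; block sizes are [1].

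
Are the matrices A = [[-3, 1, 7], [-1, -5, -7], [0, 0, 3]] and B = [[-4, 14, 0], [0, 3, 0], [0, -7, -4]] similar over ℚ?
No.

Both have characteristic polynomial (x - 3)(x + 4)^2, but the minimal polynomial of A is (x - 3)(x + 4)^2 while the minimal polynomial of B is (x - 3)(x + 4). The minimal polynomial is a similarity invariant, so A and B are not similar.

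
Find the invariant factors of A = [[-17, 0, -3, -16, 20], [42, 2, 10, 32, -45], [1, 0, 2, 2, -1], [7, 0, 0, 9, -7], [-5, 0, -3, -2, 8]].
(x - 3)(x - 2)^3(x + 5)

The Jordan structure of A has elementary divisors (x + 5), (x - 2)^3, (x - 3). Arranging the block sizes at each eigenvalue in decreasing order and taking row products gives the invariant factors.

Invariant factors (smallest first, each dividing the next): (x - 3)(x - 2)^3(x + 5).

Check: the last factor (x - 3)(x - 2)^3(x + 5) is the minimal polynomial, and the product (x - 3)(x - 2)^3(x + 5) is the characteristic polynomial.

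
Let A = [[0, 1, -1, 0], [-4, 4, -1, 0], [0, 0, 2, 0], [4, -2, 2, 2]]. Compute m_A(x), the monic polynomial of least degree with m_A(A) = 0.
m_A(x) = (x - 2)^3

The characteristic polynomial factors as (x - 2)^4. The minimal polynomial is ∏(x - λ)^{k_λ} where k_λ is the size of the largest Jordan block at λ.

For λ = 2: rank(A - 2I) = 2, and the largest Jordan block has size 3 (the smallest k with rank((A - 2I)^k) = rank((A - 2I)^(k+1))).

So m_A(x) = (x - 2)^3.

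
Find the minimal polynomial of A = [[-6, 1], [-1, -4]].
m_A(x) = (x + 5)^2

The characteristic polynomial factors as (x + 5)^2. The minimal polynomial is ∏(x - λ)^{k_λ} where k_λ is the size of the largest Jordan block at λ.

For λ = -5: rank(A + 5I) = 1, and the largest Jordan block has size 2 (the smallest k with rank((A + 5I)^k) = rank((A + 5I)^(k+1))).

So m_A(x) = (x + 5)^2.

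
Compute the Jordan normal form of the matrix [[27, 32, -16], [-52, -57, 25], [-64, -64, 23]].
The characteristic polynomial is det(xI - A) = (x + 1)^2(x + 5), so the eigenvalues are -5 (algebraic multiplicity 1), -1 (algebraic multiplicity 2).

For λ = -5: algebraic multiplicity 1 gives one 1×1 block.

For λ = -1: rank(A + I) = 2, rank((A + I)^2) = 1. The eigenspace has dimension 3 - 2 = 1, so there is 1 Jordan block; the rank sequence gives block sizes [2].

Assembling the blocks gives the Jordan form J above.

J = [[-5, 0, 0], [0, -1, 1], [0, 0, -1]]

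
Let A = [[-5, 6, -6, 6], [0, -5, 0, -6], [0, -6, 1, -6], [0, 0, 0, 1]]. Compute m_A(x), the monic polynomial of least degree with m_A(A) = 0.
m_A(x) = (x - 1)(x + 5)

The characteristic polynomial factors as (x - 1)^2(x + 5)^2. The minimal polynomial is ∏(x - λ)^{k_λ} where k_λ is the size of the largest Jordan block at λ.

For λ = -5: rank(A + 5I) = 2, and the largest Jordan block has size 1 (the smallest k with rank((A + 5I)^k) = rank((A + 5I)^(k+1))).
For λ = 1: rank(A - I) = 2, and the largest Jordan block has size 1 (the smallest k with rank((A - I)^k) = rank((A - I)^(k+1))).

So m_A(x) = (x - 1)(x + 5).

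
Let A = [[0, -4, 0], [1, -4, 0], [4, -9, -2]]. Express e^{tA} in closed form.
e^{tA} = [[(2*t + 1)*e^{-2*t}, -4*t*e^{-2*t}, 0], [t*e^{-2*t}, (1 - 2*t)*e^{-2*t}, 0], [t*(8 - t)*e^{-2*t}/2, t*(t - 9)*e^{-2*t}, e^{-2*t}]]

A has Jordan form J = [[-2, 1, 0], [0, -2, 1], [0, 0, -2]] with A = PJP^{-1}, so e^{tA} = P e^{tJ} P^{-1}.

For a Jordan block J_k(λ), e^{tJ_k(λ)} = e^{λt} · (I + tN + t^2 N^2/2! + ... + t^{k-1} N^{k-1}/(k-1)!) where N is the nilpotent superdiagonal part.

Assembling the blocks and conjugating back gives the entries of e^{tA} as shown above.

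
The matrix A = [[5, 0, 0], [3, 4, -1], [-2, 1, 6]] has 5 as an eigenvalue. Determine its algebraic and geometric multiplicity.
algebraic multiplicity 3, geometric multiplicity 1

The characteristic polynomial is (x - 5)^3, so the factor x - 5 appears with exponent 3: the algebraic multiplicity is 3.

rank(A - 5I) = 2, so the eigenspace has dimension 3 - 2 = 1: the geometric multiplicity is 1.

Since 1 < 3, A is not diagonalizable.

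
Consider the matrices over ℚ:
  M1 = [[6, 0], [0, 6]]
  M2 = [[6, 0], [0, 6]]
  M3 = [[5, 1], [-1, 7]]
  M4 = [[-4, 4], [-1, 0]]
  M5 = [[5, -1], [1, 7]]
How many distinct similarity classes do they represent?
3 classes: {M1, M2}, {M3, M5}, {M4}

Characteristic polynomials: χ_{M1} = (x - 6)^2, χ_{M2} = (x - 6)^2, χ_{M3} = (x - 6)^2, χ_{M4} = (x + 2)^2, χ_{M5} = (x - 6)^2.

{M1, M2}: invariant factors x - 6, x - 6.

{M3, M5}: invariant factors (x - 6)^2.

{M4}: invariant factors (x + 2)^2.

Matrices are similar if and only if their invariant-factor lists agree; the partition into similarity classes is {M1, M2}, {M3, M5}, {M4}.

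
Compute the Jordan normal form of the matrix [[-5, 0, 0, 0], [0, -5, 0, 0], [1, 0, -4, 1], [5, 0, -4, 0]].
The characteristic polynomial is det(xI - A) = (x + 2)^2(x + 5)^2, so the eigenvalues are -5 (algebraic multiplicity 2), -2 (algebraic multiplicity 2).

For λ = -5: rank(A + 5I) = 2. The eigenspace has dimension 4 - 2 = 2, so there are 2 Jordan blocks; the rank sequence gives block sizes [1, 1].

For λ = -2: rank(A + 2I) = 3, rank((A + 2I)^2) = 2. The eigenspace has dimension 4 - 3 = 1, so there is 1 Jordan block; the rank sequence gives block sizes [2].

Assembling the blocks gives the Jordan form J above.

J = [[-5, 0, 0, 0], [0, -5, 0, 0], [0, 0, -2, 1], [0, 0, 0, -2]]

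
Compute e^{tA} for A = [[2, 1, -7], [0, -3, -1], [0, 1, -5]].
A has Jordan form J = [[-4, 1, 0], [0, -4, 0], [0, 0, 2]] with A = PJP^{-1}, so e^{tA} = P e^{tJ} P^{-1}.

For a Jordan block J_k(λ), e^{tJ_k(λ)} = e^{λt} · (I + tN + t^2 N^2/2! + ... + t^{k-1} N^{k-1}/(k-1)!) where N is the nilpotent superdiagonal part.

Assembling the blocks and conjugating back gives the entries of e^{tA} as shown above.

e^{tA} = [[e^{2*t}, t*e^{-4*t}, (-t - e^{6*t} + 1)*e^{-4*t}], [0, (t + 1)*e^{-4*t}, -t*e^{-4*t}], [0, t*e^{-4*t}, (1 - t)*e^{-4*t}]]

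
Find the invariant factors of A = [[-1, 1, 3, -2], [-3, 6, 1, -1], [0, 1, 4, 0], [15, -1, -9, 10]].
x - 5, (x - 5)^2(x - 4)

The Jordan structure of A has elementary divisors (x - 4), (x - 5)^2, (x - 5). Arranging the block sizes at each eigenvalue in decreasing order and taking row products gives the invariant factors.

Invariant factors (smallest first, each dividing the next): x - 5, (x - 5)^2(x - 4).

Check: the last factor (x - 5)^2(x - 4) is the minimal polynomial, and the product (x - 5)^3(x - 4) is the characteristic polynomial.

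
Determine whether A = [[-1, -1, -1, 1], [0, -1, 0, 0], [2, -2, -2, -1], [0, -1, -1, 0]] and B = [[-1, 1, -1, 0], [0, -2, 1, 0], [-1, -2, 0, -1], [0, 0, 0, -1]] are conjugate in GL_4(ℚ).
Yes.

Two matrices over a field are similar if and only if they have the same invariant factors.

Both A and B have characteristic polynomial (x + 1)^4 and minimal polynomial (x + 1)^3. Computing further, both have invariant factors x + 1, (x + 1)^3. Hence A and B are similar.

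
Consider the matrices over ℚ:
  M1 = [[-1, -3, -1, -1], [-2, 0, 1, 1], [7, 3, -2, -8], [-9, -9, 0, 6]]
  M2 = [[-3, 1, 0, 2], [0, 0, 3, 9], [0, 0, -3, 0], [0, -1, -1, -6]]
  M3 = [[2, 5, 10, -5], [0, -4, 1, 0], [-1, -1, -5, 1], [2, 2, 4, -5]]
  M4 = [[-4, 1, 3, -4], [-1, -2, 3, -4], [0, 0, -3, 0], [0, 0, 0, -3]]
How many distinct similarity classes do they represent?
Characteristic polynomials: χ_{M1} = x^2(x - 6)(x + 3), χ_{M2} = (x + 3)^4, χ_{M3} = (x + 3)^4, χ_{M4} = (x + 3)^4.

{M1}: invariant factors x^2(x - 6)(x + 3).

{M2, M3}: invariant factors x + 3, (x + 3)^3.

{M4}: invariant factors x + 3, x + 3, (x + 3)^2.

Matrices are similar if and only if their invariant-factor lists agree; the partition into similarity classes is {M1}, {M2, M3}, {M4}.

3 classes: {M1}, {M2, M3}, {M4}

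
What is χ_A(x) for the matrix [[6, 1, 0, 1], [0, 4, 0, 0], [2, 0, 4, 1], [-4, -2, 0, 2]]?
χ_A(x) = (x - 4)^4

xI - A = [[x - 6, -1, 0, -1], [0, x - 4, 0, 0], [-2, 0, x - 4, -1], [4, 2, 0, x - 2]].

Expanding det(xI - A) along the first row:
det(xI - A) = + (x - 6)·det([[x - 4, 0, 0], [0, x - 4, -1], [2, 0, x - 2]]) - (-1)·det([[0, 0, 0], [-2, x - 4, -1], [4, 0, x - 2]]) + (0)·det([[0, x - 4, 0], [-2, 0, -1], [4, 2, x - 2]]) - (-1)·det([[0, x - 4, 0], [-2, 0, x - 4], [4, 2, 0]]).

Evaluating gives χ_A(x) = x^4 - 16x^3 + 96x^2 - 256x + 256 = (x - 4)^4.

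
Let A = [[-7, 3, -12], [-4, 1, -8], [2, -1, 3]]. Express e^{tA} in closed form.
A has Jordan form J = [[-1, 1, 0], [0, -1, 0], [0, 0, -1]] with A = PJP^{-1}, so e^{tA} = P e^{tJ} P^{-1}.

For a Jordan block J_k(λ), e^{tJ_k(λ)} = e^{λt} · (I + tN + t^2 N^2/2! + ... + t^{k-1} N^{k-1}/(k-1)!) where N is the nilpotent superdiagonal part.

Assembling the blocks and conjugating back gives the entries of e^{tA} as shown above.

e^{tA} = [[(1 - 6*t)*e^{-t}, 3*t*e^{-t}, -12*t*e^{-t}], [-4*t*e^{-t}, (2*t + 1)*e^{-t}, -8*t*e^{-t}], [2*t*e^{-t}, -t*e^{-t}, (4*t + 1)*e^{-t}]]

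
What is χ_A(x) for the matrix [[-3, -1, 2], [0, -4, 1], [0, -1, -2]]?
xI - A = [[x + 3, 1, -2], [0, x + 4, -1], [0, 1, x + 2]].

Expanding det(xI - A) along the first row:
det(xI - A) = + (x + 3)·det([[x + 4, -1], [1, x + 2]]) - (1)·det([[0, -1], [0, x + 2]]) + (-2)·det([[0, x + 4], [0, 1]]).

Evaluating gives χ_A(x) = x^3 + 9x^2 + 27x + 27 = (x + 3)^3.

χ_A(x) = (x + 3)^3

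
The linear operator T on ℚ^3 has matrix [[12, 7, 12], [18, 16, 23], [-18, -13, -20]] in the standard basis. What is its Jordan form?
J = [[2, 0, 0], [0, 3, 1], [0, 0, 3]]

The characteristic polynomial is det(xI - A) = (x - 3)^2(x - 2), so the eigenvalues are 2 (algebraic multiplicity 1), 3 (algebraic multiplicity 2).

For λ = 2: algebraic multiplicity 1 gives one 1×1 block.

For λ = 3: rank(A - 3I) = 2, rank((A - 3I)^2) = 1. The eigenspace has dimension 3 - 2 = 1, so there is 1 Jordan block; the rank sequence gives block sizes [2].

Assembling the blocks gives the Jordan form J above.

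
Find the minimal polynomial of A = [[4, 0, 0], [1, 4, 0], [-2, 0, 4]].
m_A(x) = (x - 4)^2

The characteristic polynomial factors as (x - 4)^3. The minimal polynomial is ∏(x - λ)^{k_λ} where k_λ is the size of the largest Jordan block at λ.

For λ = 4: rank(A - 4I) = 1, and the largest Jordan block has size 2 (the smallest k with rank((A - 4I)^k) = rank((A - 4I)^(k+1))).

So m_A(x) = (x - 4)^2.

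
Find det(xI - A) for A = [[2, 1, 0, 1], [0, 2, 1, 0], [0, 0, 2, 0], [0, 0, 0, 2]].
χ_A(x) = (x - 2)^4

xI - A = [[x - 2, -1, 0, -1], [0, x - 2, -1, 0], [0, 0, x - 2, 0], [0, 0, 0, x - 2]].

Expanding det(xI - A) along the first row:
det(xI - A) = + (x - 2)·det([[x - 2, -1, 0], [0, x - 2, 0], [0, 0, x - 2]]) - (-1)·det([[0, -1, 0], [0, x - 2, 0], [0, 0, x - 2]]) + (0)·det([[0, x - 2, 0], [0, 0, 0], [0, 0, x - 2]]) - (-1)·det([[0, x - 2, -1], [0, 0, x - 2], [0, 0, 0]]).

Evaluating gives χ_A(x) = x^4 - 8x^3 + 24x^2 - 32x + 16 = (x - 2)^4.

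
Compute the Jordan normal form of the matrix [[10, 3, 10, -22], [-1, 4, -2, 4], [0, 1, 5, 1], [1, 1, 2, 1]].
The characteristic polynomial is det(xI - A) = (x - 5)^4, so the eigenvalues are 5 (algebraic multiplicity 4).

For λ = 5: rank(A - 5I) = 2, rank((A - 5I)^2) = 0. The eigenspace has dimension 4 - 2 = 2, so there are 2 Jordan blocks; the rank sequence gives block sizes [2, 2].

Assembling the blocks gives the Jordan form J above.

J = [[5, 1, 0, 0], [0, 5, 0, 0], [0, 0, 5, 1], [0, 0, 0, 5]]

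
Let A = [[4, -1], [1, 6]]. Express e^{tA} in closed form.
A has Jordan form J = [[5, 1], [0, 5]] with A = PJP^{-1}, so e^{tA} = P e^{tJ} P^{-1}.

For a Jordan block J_k(λ), e^{tJ_k(λ)} = e^{λt} · (I + tN + t^2 N^2/2! + ... + t^{k-1} N^{k-1}/(k-1)!) where N is the nilpotent superdiagonal part.

Assembling the blocks and conjugating back gives the entries of e^{tA} as shown above.

e^{tA} = [[(1 - t)*e^{5*t}, -t*e^{5*t}], [t*e^{5*t}, (t + 1)*e^{5*t}]]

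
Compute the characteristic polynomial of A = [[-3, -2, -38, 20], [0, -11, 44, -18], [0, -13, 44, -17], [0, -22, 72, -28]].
χ_A(x) = (x - 4)^2(x + 3)^2

xI - A = [[x + 3, 2, 38, -20], [0, x + 11, -44, 18], [0, 13, x - 44, 17], [0, 22, -72, x + 28]].

Expanding det(xI - A) along the first row:
det(xI - A) = + (x + 3)·det([[x + 11, -44, 18], [13, x - 44, 17], [22, -72, x + 28]]) - (2)·det([[0, -44, 18], [0, x - 44, 17], [0, -72, x + 28]]) + (38)·det([[0, x + 11, 18], [0, 13, 17], [0, 22, x + 28]]) - (-20)·det([[0, x + 11, -44], [0, 13, x - 44], [0, 22, -72]]).

Evaluating gives χ_A(x) = x^4 - 2x^3 - 23x^2 + 24x + 144 = (x - 4)^2(x + 3)^2.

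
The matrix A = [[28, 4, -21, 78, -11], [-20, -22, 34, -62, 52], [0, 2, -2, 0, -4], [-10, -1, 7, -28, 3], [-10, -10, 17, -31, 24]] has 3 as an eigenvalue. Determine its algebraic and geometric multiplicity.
The characteristic polynomial is (x - 3)^2(x + 2)^3, so the factor x - 3 appears with exponent 2: the algebraic multiplicity is 2.

rank(A - 3I) = 4, so the eigenspace has dimension 5 - 4 = 1: the geometric multiplicity is 1.

Since 1 < 2, A is not diagonalizable.

algebraic multiplicity 2, geometric multiplicity 1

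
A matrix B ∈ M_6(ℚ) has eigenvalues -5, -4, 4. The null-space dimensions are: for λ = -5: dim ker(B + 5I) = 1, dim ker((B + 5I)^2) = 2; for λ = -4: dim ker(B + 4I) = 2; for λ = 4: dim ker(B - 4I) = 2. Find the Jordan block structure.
λ = -5: successive nullity increments [1, 1] count blocks of size ≥ k; block sizes are [2].
λ = -4: successive nullity increments [2] count blocks of size ≥ k; block sizes are [1, 1].
λ = 4: successive nullity increments [2] count blocks of size ≥ k; block sizes are [1, 1].

Jordan blocks: (-5, 2), (-4, 1), (-4, 1), (4, 1), (4, 1)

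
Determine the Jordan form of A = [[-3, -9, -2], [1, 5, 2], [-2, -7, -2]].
J = [[0, 1, 0], [0, 0, 1], [0, 0, 0]]

The characteristic polynomial is det(xI - A) = x^3, so the eigenvalues are 0 (algebraic multiplicity 3).

For λ = 0: rank(A) = 2, rank(A^2) = 1, rank(A^3) = 0. The eigenspace has dimension 3 - 2 = 1, so there is 1 Jordan block; the rank sequence gives block sizes [3].

Assembling the blocks gives the Jordan form J above.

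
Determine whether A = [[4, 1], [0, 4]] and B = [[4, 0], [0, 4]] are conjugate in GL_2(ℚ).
Both have characteristic polynomial (x - 4)^2, but the minimal polynomial of A is (x - 4)^2 while the minimal polynomial of B is x - 4. The minimal polynomial is a similarity invariant, so A and B are not similar.

No.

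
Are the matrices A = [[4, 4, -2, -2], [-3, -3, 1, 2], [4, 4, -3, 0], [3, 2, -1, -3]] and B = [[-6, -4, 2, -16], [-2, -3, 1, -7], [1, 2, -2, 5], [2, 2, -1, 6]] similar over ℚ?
Two matrices over a field are similar if and only if they have the same invariant factors.

Both A and B have characteristic polynomial (x + 1)^3(x + 2) and minimal polynomial (x + 1)^2(x + 2). Computing further, both have invariant factors x + 1, (x + 1)^2(x + 2). Hence A and B are similar.

Yes.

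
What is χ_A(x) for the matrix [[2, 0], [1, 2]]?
χ_A(x) = (x - 2)^2

xI - A = [[x - 2, 0], [-1, x - 2]].

Expanding det(xI - A) along the first row:
det(xI - A) = + (x - 2)·det([[x - 2]]) - (0)·det([[-1]]).

Evaluating gives χ_A(x) = x^2 - 4x + 4 = (x - 2)^2.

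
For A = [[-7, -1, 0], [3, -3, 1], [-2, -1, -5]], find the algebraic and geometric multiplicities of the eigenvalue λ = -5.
The characteristic polynomial is (x + 5)^3, so the factor x + 5 appears with exponent 3: the algebraic multiplicity is 3.

rank(A + 5I) = 2, so the eigenspace has dimension 3 - 2 = 1: the geometric multiplicity is 1.

Since 1 < 3, A is not diagonalizable.

algebraic multiplicity 3, geometric multiplicity 1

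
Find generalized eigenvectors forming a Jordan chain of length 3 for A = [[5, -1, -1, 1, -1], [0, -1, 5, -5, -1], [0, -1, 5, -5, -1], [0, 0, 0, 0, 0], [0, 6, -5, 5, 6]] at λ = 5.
v_1 = [[0, -1, -1, 0, 2]]^T, v_2 = [[0, -1, -1, 0, 1]]^T, v_3 = [[1, 0, 0, 0, 0]]^T

We seek v_1 ∈ ker((A - 5I)^3) \ ker((A - 5I)^2), then set v_{i+1} = (A - 5I) v_i.

One such chain is v_1 = [[0, -1, -1, 0, 2]]^T, v_2 = [[0, -1, -1, 0, 1]]^T, v_3 = [[1, 0, 0, 0, 0]]^T. Check: (A - 5I) v_3 = [[0, 0, 0, 0, 0]]^T = 0.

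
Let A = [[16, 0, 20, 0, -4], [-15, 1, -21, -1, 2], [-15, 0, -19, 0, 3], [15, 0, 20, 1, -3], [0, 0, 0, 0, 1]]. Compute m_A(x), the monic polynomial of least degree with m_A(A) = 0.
The characteristic polynomial factors as (x - 1)^4(x + 4). The minimal polynomial is ∏(x - λ)^{k_λ} where k_λ is the size of the largest Jordan block at λ.

For λ = -4: rank(A + 4I) = 4, and the largest Jordan block has size 1 (the smallest k with rank((A + 4I)^k) = rank((A + 4I)^(k+1))).
For λ = 1: rank(A - I) = 3, and the largest Jordan block has size 2 (the smallest k with rank((A - I)^k) = rank((A - I)^(k+1))).

So m_A(x) = (x - 1)^2(x + 4).

m_A(x) = (x - 1)^2(x + 4)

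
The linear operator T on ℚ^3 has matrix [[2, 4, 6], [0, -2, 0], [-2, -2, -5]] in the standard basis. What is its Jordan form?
J = [[-2, 0, 0], [0, -2, 0], [0, 0, -1]]

The characteristic polynomial is det(xI - A) = (x + 1)(x + 2)^2, so the eigenvalues are -2 (algebraic multiplicity 2), -1 (algebraic multiplicity 1).

For λ = -2: rank(A + 2I) = 1. The eigenspace has dimension 3 - 1 = 2, so there are 2 Jordan blocks; the rank sequence gives block sizes [1, 1].

For λ = -1: algebraic multiplicity 1 gives one 1×1 block.

Assembling the blocks gives the Jordan form J above.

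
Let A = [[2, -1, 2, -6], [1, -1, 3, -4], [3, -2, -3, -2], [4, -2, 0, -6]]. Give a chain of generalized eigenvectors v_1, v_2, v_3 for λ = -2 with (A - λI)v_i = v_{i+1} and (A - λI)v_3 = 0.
v_1 = [[5, 4, 2, 3]]^T, v_2 = [[2, 3, -1, 0]]^T, v_3 = [[3, 2, 1, 2]]^T

We seek v_1 ∈ ker((A + 2I)^3) \ ker((A + 2I)^2), then set v_{i+1} = (A + 2I) v_i.

One such chain is v_1 = [[5, 4, 2, 3]]^T, v_2 = [[2, 3, -1, 0]]^T, v_3 = [[3, 2, 1, 2]]^T. Check: (A + 2I) v_3 = [[0, 0, 0, 0]]^T = 0.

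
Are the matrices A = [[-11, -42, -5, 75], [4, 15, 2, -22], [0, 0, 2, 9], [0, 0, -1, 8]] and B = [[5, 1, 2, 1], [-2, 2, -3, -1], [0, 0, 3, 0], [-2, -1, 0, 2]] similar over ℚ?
No.

trace(A) = 14 but trace(B) = 12. The trace is a similarity invariant, so A and B are not similar.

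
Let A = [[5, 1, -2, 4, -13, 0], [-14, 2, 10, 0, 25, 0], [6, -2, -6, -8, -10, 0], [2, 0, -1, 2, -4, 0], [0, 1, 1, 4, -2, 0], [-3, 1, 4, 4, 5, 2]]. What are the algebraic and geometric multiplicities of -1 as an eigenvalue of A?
The characteristic polynomial is (x - 2)^3(x + 1)^3, so the factor x + 1 appears with exponent 3: the algebraic multiplicity is 3.

rank(A + I) = 4, so the eigenspace has dimension 6 - 4 = 2: the geometric multiplicity is 2.

Since 2 < 3, A is not diagonalizable.

algebraic multiplicity 3, geometric multiplicity 2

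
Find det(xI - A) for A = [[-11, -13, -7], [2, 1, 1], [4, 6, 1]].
xI - A = [[x + 11, 13, 7], [-2, x - 1, -1], [-4, -6, x - 1]].

Expanding det(xI - A) along the first row:
det(xI - A) = + (x + 11)·det([[x - 1, -1], [-6, x - 1]]) - (13)·det([[-2, -1], [-4, x - 1]]) + (7)·det([[-2, x - 1], [-4, -6]]).

Evaluating gives χ_A(x) = x^3 + 9x^2 + 27x + 27 = (x + 3)^3.

χ_A(x) = (x + 3)^3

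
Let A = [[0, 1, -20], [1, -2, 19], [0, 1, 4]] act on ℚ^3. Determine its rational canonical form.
R = [[0, 0, -24], [1, 0, 28], [0, 1, 2]]

The invariant factors of A (the non-unit diagonal entries of the Smith normal form of xI - A over ℚ[x]) are (x - 6)(x^2 + 4x - 4), each dividing the next. The characteristic polynomial is their product, (x - 6)(x^2 + 4x - 4).

The rational canonical form is the block-diagonal matrix of companion matrices C(f_i):
R = [[0, 0, -24], [1, 0, 28], [0, 1, 2]].

Note the characteristic polynomial does not split into linear factors over ℚ, so A has no Jordan form over ℚ; the rational canonical form exists over any field.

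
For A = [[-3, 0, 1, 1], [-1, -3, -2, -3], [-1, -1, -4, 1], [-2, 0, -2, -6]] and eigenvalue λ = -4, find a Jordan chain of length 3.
v_1 = [[5, -19, 8, -12]]^T, v_2 = [[1, -4, 2, -2]]^T, v_3 = [[1, -3, 1, -2]]^T

We seek v_1 ∈ ker((A + 4I)^3) \ ker((A + 4I)^2), then set v_{i+1} = (A + 4I) v_i.

One such chain is v_1 = [[5, -19, 8, -12]]^T, v_2 = [[1, -4, 2, -2]]^T, v_3 = [[1, -3, 1, -2]]^T. Check: (A + 4I) v_3 = [[0, 0, 0, 0]]^T = 0.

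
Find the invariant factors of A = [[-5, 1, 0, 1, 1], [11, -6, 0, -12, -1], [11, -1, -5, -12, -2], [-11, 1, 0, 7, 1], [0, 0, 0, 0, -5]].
The Jordan structure of A has elementary divisors (x + 5)^2, (x + 5)^2, (x - 6). Arranging the block sizes at each eigenvalue in decreasing order and taking row products gives the invariant factors.

Invariant factors (smallest first, each dividing the next): (x + 5)^2, (x - 6)(x + 5)^2.

Check: the last factor (x - 6)(x + 5)^2 is the minimal polynomial, and the product (x - 6)(x + 5)^4 is the characteristic polynomial.

(x + 5)^2, (x - 6)(x + 5)^2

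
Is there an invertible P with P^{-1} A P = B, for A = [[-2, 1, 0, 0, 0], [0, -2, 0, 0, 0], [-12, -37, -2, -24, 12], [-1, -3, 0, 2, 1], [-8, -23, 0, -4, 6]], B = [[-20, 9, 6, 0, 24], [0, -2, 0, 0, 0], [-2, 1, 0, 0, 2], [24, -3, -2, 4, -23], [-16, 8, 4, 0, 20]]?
Two matrices over a field are similar if and only if they have the same invariant factors.

Both A and B have characteristic polynomial (x - 4)^2(x + 2)^3 and minimal polynomial (x - 4)^2(x + 2)^2. Computing further, both have invariant factors x + 2, (x - 4)^2(x + 2)^2. Hence A and B are similar.

Yes.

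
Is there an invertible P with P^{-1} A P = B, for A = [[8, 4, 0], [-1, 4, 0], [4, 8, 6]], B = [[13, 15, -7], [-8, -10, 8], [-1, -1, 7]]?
trace(A) = 18 but trace(B) = 10. The trace is a similarity invariant, so A and B are not similar.

No.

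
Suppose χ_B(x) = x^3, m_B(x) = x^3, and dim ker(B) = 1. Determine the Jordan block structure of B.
λ = 0: algebraic multiplicity 3 (exponent in χ_B), largest block size 3 (exponent in m_B), 1 block (geometric multiplicity). This forces block sizes [3].

Jordan blocks: (0, 3)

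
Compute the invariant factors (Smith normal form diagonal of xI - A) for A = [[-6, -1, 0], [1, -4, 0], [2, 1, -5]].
The Jordan structure of A has elementary divisors (x + 5)^3. Arranging the block sizes at each eigenvalue in decreasing order and taking row products gives the invariant factors.

Invariant factors (smallest first, each dividing the next): (x + 5)^3.

Check: the last factor (x + 5)^3 is the minimal polynomial, and the product (x + 5)^3 is the characteristic polynomial.

(x + 5)^3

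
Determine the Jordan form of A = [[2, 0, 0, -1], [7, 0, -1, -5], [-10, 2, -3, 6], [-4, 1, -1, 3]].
J = [[-1, 0, 0, 0], [0, 1, 1, 0], [0, 0, 1, 1], [0, 0, 0, 1]]

The characteristic polynomial is det(xI - A) = (x - 1)^3(x + 1), so the eigenvalues are -1 (algebraic multiplicity 1), 1 (algebraic multiplicity 3).

For λ = -1: algebraic multiplicity 1 gives one 1×1 block.

For λ = 1: rank(A - I) = 3, rank((A - I)^2) = 2, rank((A - I)^3) = 1. The eigenspace has dimension 4 - 3 = 1, so there is 1 Jordan block; the rank sequence gives block sizes [3].

Assembling the blocks gives the Jordan form J above.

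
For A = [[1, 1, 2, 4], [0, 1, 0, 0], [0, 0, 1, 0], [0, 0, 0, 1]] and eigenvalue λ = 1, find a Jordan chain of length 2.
v_1 = [[2, 1, 0, 0]]^T, v_2 = [[1, 0, 0, 0]]^T

We seek v_1 ∈ ker((A - I)^2) \ ker(A - I), then set v_{i+1} = (A - I) v_i.

One such chain is v_1 = [[2, 1, 0, 0]]^T, v_2 = [[1, 0, 0, 0]]^T. Check: (A - I) v_2 = [[0, 0, 0, 0]]^T = 0.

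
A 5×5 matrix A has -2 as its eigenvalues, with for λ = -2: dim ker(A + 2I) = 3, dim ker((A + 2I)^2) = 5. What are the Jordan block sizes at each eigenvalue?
λ = -2: successive nullity increments [3, 2] count blocks of size ≥ k; block sizes are [2, 2, 1].

Jordan blocks: (-2, 2), (-2, 2), (-2, 1)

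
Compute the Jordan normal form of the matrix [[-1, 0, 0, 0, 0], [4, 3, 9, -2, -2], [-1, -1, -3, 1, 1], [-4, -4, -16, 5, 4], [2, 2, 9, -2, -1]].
J = [[-1, 0, 0, 0, 0], [0, 1, 1, 0, 0], [0, 0, 1, 1, 0], [0, 0, 0, 1, 0], [0, 0, 0, 0, 1]]

The characteristic polynomial is det(xI - A) = (x - 1)^4(x + 1), so the eigenvalues are -1 (algebraic multiplicity 1), 1 (algebraic multiplicity 4).

For λ = -1: algebraic multiplicity 1 gives one 1×1 block.

For λ = 1: rank(A - I) = 3, rank((A - I)^2) = 2, rank((A - I)^3) = 1. The eigenspace has dimension 5 - 3 = 2, so there are 2 Jordan blocks; the rank sequence gives block sizes [3, 1].

Assembling the blocks gives the Jordan form J above.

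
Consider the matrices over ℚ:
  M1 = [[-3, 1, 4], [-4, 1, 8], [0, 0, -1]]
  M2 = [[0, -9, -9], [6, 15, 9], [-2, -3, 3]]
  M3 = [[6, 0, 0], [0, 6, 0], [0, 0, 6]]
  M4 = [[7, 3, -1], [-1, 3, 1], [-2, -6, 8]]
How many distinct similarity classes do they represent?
3 classes: {M1}, {M2, M4}, {M3}

Characteristic polynomials: χ_{M1} = (x + 1)^3, χ_{M2} = (x - 6)^3, χ_{M3} = (x - 6)^3, χ_{M4} = (x - 6)^3.

{M1}: invariant factors x + 1, (x + 1)^2.

{M2, M4}: invariant factors x - 6, (x - 6)^2.

{M3}: invariant factors x - 6, x - 6, x - 6.

Matrices are similar if and only if their invariant-factor lists agree; the partition into similarity classes is {M1}, {M2, M4}, {M3}.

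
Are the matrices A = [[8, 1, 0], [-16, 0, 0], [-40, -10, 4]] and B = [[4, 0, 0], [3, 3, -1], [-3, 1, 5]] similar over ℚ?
Two matrices over a field are similar if and only if they have the same invariant factors.

Both A and B have characteristic polynomial (x - 4)^3 and minimal polynomial (x - 4)^2. Computing further, both have invariant factors x - 4, (x - 4)^2. Hence A and B are similar.

Yes.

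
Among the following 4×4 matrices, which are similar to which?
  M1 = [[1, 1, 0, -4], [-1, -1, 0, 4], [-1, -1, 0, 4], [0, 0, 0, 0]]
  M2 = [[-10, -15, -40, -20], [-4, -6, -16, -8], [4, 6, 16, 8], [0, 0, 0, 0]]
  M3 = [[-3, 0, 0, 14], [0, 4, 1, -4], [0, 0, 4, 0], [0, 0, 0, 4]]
2 classes: {M1, M2}, {M3}

Characteristic polynomials: χ_{M1} = x^4, χ_{M2} = x^4, χ_{M3} = (x - 4)^3(x + 3).

{M1, M2}: invariant factors x, x, x^2.

{M3}: invariant factors x - 4, (x - 4)^2(x + 3).

Matrices are similar if and only if their invariant-factor lists agree; the partition into similarity classes is {M1, M2}, {M3}.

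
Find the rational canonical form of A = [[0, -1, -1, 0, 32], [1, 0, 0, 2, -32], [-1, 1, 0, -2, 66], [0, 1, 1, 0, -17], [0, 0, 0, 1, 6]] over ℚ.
The invariant factors of A (the non-unit diagonal entries of the Smith normal form of xI - A over ℚ[x]) are (x - 3)(x - 1)^2(x^2 - x + 5), each dividing the next. The characteristic polynomial is their product, (x - 3)(x - 1)^2(x^2 - x + 5).

The rational canonical form is the block-diagonal matrix of companion matrices C(f_i):
R = [[0, 0, 0, 0, 15], [1, 0, 0, 0, -38], [0, 1, 0, 0, 35], [0, 0, 1, 0, -17], [0, 0, 0, 1, 6]].

Note the characteristic polynomial does not split into linear factors over ℚ, so A has no Jordan form over ℚ; the rational canonical form exists over any field.

R = [[0, 0, 0, 0, 15], [1, 0, 0, 0, -38], [0, 1, 0, 0, 35], [0, 0, 1, 0, -17], [0, 0, 0, 1, 6]]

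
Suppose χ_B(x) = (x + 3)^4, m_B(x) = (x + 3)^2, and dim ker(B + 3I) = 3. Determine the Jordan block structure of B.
Jordan blocks: (-3, 2), (-3, 1), (-3, 1)

λ = -3: algebraic multiplicity 4 (exponent in χ_B), largest block size 2 (exponent in m_B), 3 blocks (geometric multiplicity). These force block sizes [2, 1, 1].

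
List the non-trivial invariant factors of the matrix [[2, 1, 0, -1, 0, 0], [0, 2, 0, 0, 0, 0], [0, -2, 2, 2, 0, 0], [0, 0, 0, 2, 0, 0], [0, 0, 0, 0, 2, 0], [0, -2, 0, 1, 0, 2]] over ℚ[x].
The Jordan structure of A has elementary divisors (x - 2)^2, (x - 2)^2, (x - 2), (x - 2). Arranging the block sizes at each eigenvalue in decreasing order and taking row products gives the invariant factors.

Invariant factors (smallest first, each dividing the next): x - 2, x - 2, (x - 2)^2, (x - 2)^2.

Check: the last factor (x - 2)^2 is the minimal polynomial, and the product (x - 2)^6 is the characteristic polynomial.

x - 2, x - 2, (x - 2)^2, (x - 2)^2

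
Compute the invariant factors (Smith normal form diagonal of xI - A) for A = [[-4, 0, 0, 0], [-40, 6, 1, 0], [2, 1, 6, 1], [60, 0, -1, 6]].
(x - 6)^3(x + 4)

The Jordan structure of A has elementary divisors (x + 4), (x - 6)^3. Arranging the block sizes at each eigenvalue in decreasing order and taking row products gives the invariant factors.

Invariant factors (smallest first, each dividing the next): (x - 6)^3(x + 4).

Check: the last factor (x - 6)^3(x + 4) is the minimal polynomial, and the product (x - 6)^3(x + 4) is the characteristic polynomial.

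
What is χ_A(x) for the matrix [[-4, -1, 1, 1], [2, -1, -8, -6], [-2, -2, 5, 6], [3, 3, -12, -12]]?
xI - A = [[x + 4, 1, -1, -1], [-2, x + 1, 8, 6], [2, 2, x - 5, -6], [-3, -3, 12, x + 12]].

Expanding det(xI - A) along the first row:
det(xI - A) = + (x + 4)·det([[x + 1, 8, 6], [2, x - 5, -6], [-3, 12, x + 12]]) - (1)·det([[-2, 8, 6], [2, x - 5, -6], [-3, 12, x + 12]]) + (-1)·det([[-2, x + 1, 6], [2, 2, -6], [-3, -3, x + 12]]) - (-1)·det([[-2, x + 1, 8], [2, 2, x - 5], [-3, -3, 12]]).

Evaluating gives χ_A(x) = x^4 + 12x^3 + 54x^2 + 108x + 81 = (x + 3)^4.

χ_A(x) = (x + 3)^4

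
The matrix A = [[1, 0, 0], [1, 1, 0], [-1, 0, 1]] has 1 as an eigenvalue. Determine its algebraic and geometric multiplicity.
The characteristic polynomial is (x - 1)^3, so the factor x - 1 appears with exponent 3: the algebraic multiplicity is 3.

rank(A - I) = 1, so the eigenspace has dimension 3 - 1 = 2: the geometric multiplicity is 2.

Since 2 < 3, A is not diagonalizable.

algebraic multiplicity 3, geometric multiplicity 2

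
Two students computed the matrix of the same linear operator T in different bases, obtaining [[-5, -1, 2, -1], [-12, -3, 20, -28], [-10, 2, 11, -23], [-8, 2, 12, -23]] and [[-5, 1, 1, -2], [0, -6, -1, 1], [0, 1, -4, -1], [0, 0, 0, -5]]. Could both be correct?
Yes.

Two matrices over a field are similar if and only if they have the same invariant factors.

Both A and B have characteristic polynomial (x + 5)^4 and minimal polynomial (x + 5)^2. Computing further, both have invariant factors (x + 5)^2, (x + 5)^2. Hence A and B are similar.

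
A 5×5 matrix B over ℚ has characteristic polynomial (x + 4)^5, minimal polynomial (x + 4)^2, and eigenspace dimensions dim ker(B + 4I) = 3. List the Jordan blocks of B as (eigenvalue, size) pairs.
λ = -4: algebraic multiplicity 5 (exponent in χ_B), largest block size 2 (exponent in m_B), 3 blocks (geometric multiplicity). These force block sizes [2, 2, 1].

Jordan blocks: (-4, 2), (-4, 2), (-4, 1)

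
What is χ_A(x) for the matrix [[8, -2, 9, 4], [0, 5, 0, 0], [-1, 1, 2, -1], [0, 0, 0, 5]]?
χ_A(x) = (x - 5)^4

xI - A = [[x - 8, 2, -9, -4], [0, x - 5, 0, 0], [1, -1, x - 2, 1], [0, 0, 0, x - 5]].

Expanding det(xI - A) along the first row:
det(xI - A) = + (x - 8)·det([[x - 5, 0, 0], [-1, x - 2, 1], [0, 0, x - 5]]) - (2)·det([[0, 0, 0], [1, x - 2, 1], [0, 0, x - 5]]) + (-9)·det([[0, x - 5, 0], [1, -1, 1], [0, 0, x - 5]]) - (-4)·det([[0, x - 5, 0], [1, -1, x - 2], [0, 0, 0]]).

Evaluating gives χ_A(x) = x^4 - 20x^3 + 150x^2 - 500x + 625 = (x - 5)^4.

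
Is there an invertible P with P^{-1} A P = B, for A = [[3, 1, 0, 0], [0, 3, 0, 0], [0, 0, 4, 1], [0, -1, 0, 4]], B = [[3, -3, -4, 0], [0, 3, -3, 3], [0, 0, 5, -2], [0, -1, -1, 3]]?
Two matrices over a field are similar if and only if they have the same invariant factors.

Both A and B have characteristic polynomial (x - 4)^2(x - 3)^2 and minimal polynomial (x - 4)^2(x - 3)^2. Computing further, both have invariant factors (x - 4)^2(x - 3)^2. Hence A and B are similar.

Yes.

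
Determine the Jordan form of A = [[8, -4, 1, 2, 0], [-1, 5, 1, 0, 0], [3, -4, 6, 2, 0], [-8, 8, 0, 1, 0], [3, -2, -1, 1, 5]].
J = [[5, 1, 0, 0, 0], [0, 5, 0, 0, 0], [0, 0, 5, 1, 0], [0, 0, 0, 5, 0], [0, 0, 0, 0, 5]]

The characteristic polynomial is det(xI - A) = (x - 5)^5, so the eigenvalues are 5 (algebraic multiplicity 5).

For λ = 5: rank(A - 5I) = 2, rank((A - 5I)^2) = 0. The eigenspace has dimension 5 - 2 = 3, so there are 3 Jordan blocks; the rank sequence gives block sizes [2, 2, 1].

Assembling the blocks gives the Jordan form J above.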